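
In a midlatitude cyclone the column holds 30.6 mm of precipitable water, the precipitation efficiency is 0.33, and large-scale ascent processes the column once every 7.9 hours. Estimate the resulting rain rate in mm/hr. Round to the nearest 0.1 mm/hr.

Each overturning extracts ε × PW = 0.33 × 30.6 = 10.098 mm.
Rate = ε·PW / τ = 10.098 / 7.9 h = 1.3 mm/hr.

R ≈ 1.3 mm/hr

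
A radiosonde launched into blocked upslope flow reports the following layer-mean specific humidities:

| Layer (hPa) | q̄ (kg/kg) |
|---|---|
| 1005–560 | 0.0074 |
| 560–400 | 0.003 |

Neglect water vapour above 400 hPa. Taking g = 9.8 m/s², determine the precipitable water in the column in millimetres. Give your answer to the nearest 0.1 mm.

Precipitable water is the column-integrated vapour mass per unit area: PW = (1/g) Σ q̄ Δp, with q in kg/kg and Δp in Pa (1 kg/m² of water = 1 mm).
Layer 1005–560 hPa: Δp = 445 hPa = 44500 Pa, q̄ = 0.0074 kg/kg → 0.0074 × 44500 / 9.8 = 33.60 mm
Layer 560–400 hPa: Δp = 160 hPa = 16000 Pa, q̄ = 0.003 kg/kg → 0.003 × 16000 / 9.8 = 4.90 mm
PW = 33.60 + 4.90 = 38.50 ≈ 38.5 mm.

PW ≈ 38.5 mm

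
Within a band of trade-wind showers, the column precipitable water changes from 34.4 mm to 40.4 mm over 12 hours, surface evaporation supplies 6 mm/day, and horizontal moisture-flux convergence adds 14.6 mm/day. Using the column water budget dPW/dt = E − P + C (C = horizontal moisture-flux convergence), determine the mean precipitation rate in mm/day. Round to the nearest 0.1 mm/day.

P ≈ 8.6 mm/day

dPW/dt = (40.4 − 34.4) mm / (12/24 day) = +12.000 mm/day.
P = E + C − dPW/dt = 6 + (14.6) − (+12.000) = 8.6 mm/day.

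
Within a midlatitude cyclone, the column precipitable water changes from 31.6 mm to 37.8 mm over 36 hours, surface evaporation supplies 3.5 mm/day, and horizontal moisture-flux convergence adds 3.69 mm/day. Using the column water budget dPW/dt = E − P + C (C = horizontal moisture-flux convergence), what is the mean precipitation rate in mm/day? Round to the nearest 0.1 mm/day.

P ≈ 3.1 mm/day

dPW/dt = (37.8 − 31.6) mm / (36/24 day) = +4.133 mm/day.
P = E + C − dPW/dt = 3.5 + (3.69) − (+4.133) = 3.1 mm/day.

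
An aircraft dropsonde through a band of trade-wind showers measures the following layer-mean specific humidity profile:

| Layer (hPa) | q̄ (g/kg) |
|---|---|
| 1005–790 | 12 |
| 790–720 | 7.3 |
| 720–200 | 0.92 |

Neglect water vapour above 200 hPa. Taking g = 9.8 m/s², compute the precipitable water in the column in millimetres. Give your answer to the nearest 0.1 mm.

PW ≈ 36.4 mm

Precipitable water is the column-integrated vapour mass per unit area: PW = (1/g) Σ q̄ Δp, with q in kg/kg and Δp in Pa (1 kg/m² of water = 1 mm).
Layer 1005–790 hPa: Δp = 215 hPa = 21500 Pa, q̄ = 0.012 kg/kg → 0.012 × 21500 / 9.8 = 26.33 mm
Layer 790–720 hPa: Δp = 70 hPa = 7000 Pa, q̄ = 0.0073 kg/kg → 0.0073 × 7000 / 9.8 = 5.21 mm
Layer 720–200 hPa: Δp = 520 hPa = 52000 Pa, q̄ = 0.00092 kg/kg → 0.00092 × 52000 / 9.8 = 4.88 mm
PW = 26.33 + 5.21 + 4.88 = 36.42 ≈ 36.4 mm.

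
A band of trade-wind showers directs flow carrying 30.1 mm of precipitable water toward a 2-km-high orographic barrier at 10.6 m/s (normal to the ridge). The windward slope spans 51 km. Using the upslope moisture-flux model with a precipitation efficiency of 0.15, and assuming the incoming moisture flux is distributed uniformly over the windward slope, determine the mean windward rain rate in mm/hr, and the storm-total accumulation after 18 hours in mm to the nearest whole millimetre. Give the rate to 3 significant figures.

R ≈ 3.38 mm/hr; total ≈ 61 mm

Incoming column moisture flux per unit ridge length: F = V × PW = 10.6 × 30.1 = 319.06 mm·m/s.
Spread over the 51 km slope with efficiency ε = 0.15: R = ε·F/W = 0.15 × 319.06 / 51000 m = 9.384e-04 mm/s.
R = 9.384e-04 × 3600 = 3.38 mm/hr.
Over 18 h: total = 3.38 × 18 = 60.84 ≈ 61 mm.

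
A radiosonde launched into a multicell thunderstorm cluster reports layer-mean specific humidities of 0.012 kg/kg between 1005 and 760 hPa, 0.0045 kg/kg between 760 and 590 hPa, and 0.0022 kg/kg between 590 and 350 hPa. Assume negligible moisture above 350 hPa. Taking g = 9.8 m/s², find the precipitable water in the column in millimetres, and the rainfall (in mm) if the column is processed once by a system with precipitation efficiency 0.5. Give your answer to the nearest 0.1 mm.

Precipitable water is the column-integrated vapour mass per unit area: PW = (1/g) Σ q̄ Δp, with q in kg/kg and Δp in Pa (1 kg/m² of water = 1 mm).
Layer 1005–760 hPa: Δp = 245 hPa = 24500 Pa, q̄ = 0.012 kg/kg → 0.012 × 24500 / 9.8 = 30.00 mm
Layer 760–590 hPa: Δp = 170 hPa = 17000 Pa, q̄ = 0.0045 kg/kg → 0.0045 × 17000 / 9.8 = 7.81 mm
Layer 590–350 hPa: Δp = 240 hPa = 24000 Pa, q̄ = 0.0022 kg/kg → 0.0022 × 24000 / 9.8 = 5.39 mm
PW = 30.00 + 7.81 + 5.39 = 43.20 ≈ 43.2 mm.
Rainfall = ε × PW = 0.5 × 43.2 = 21.6 mm.

PW ≈ 43.2 mm; rainfall ≈ 21.6 mm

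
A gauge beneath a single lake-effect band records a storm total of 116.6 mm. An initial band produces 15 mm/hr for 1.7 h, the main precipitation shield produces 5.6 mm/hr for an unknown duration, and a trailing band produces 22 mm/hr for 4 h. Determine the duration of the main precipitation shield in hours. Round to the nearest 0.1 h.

duration ≈ 0.6 h

Known phases: 15 × 1.7 + 22 × 4 = 25.5 + 88 = 113.5 mm.
Remaining depth = 116.6 − 113.5 = 3.1 mm.
Duration = 3.1 / 5.6 = 0.6 h.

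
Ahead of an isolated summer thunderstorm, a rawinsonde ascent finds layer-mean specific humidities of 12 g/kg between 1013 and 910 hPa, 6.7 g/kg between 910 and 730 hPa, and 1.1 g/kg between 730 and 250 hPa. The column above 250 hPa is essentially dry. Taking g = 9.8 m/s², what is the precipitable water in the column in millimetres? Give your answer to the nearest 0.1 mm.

PW ≈ 30.3 mm

Precipitable water is the column-integrated vapour mass per unit area: PW = (1/g) Σ q̄ Δp, with q in kg/kg and Δp in Pa (1 kg/m² of water = 1 mm).
Layer 1013–910 hPa: Δp = 103 hPa = 10300 Pa, q̄ = 0.012 kg/kg → 0.012 × 10300 / 9.8 = 12.61 mm
Layer 910–730 hPa: Δp = 180 hPa = 18000 Pa, q̄ = 0.0067 kg/kg → 0.0067 × 18000 / 9.8 = 12.31 mm
Layer 730–250 hPa: Δp = 480 hPa = 48000 Pa, q̄ = 0.0011 kg/kg → 0.0011 × 48000 / 9.8 = 5.39 mm
PW = 12.61 + 12.31 + 5.39 = 30.31 ≈ 30.3 mm.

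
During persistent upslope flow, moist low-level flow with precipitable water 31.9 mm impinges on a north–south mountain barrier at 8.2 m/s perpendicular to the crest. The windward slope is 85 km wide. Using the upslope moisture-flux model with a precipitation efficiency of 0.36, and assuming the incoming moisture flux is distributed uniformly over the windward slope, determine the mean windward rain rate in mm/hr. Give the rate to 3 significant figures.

Incoming column moisture flux per unit ridge length: F = V × PW = 8.2 × 31.9 = 261.58 mm·m/s.
Spread over the 85 km slope with efficiency ε = 0.36: R = ε·F/W = 0.36 × 261.58 / 85000 m = 1.108e-03 mm/s.
R = 1.108e-03 × 3600 = 3.99 mm/hr.

R ≈ 3.99 mm/hr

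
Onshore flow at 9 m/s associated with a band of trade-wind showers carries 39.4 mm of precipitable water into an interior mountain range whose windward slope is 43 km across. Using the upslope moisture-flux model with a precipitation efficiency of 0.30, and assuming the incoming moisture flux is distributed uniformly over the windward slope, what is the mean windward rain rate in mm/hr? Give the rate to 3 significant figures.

R ≈ 8.91 mm/hr

Incoming column moisture flux per unit ridge length: F = V × PW = 9 × 39.4 = 354.6 mm·m/s.
Spread over the 43 km slope with efficiency ε = 0.30: R = ε·F/W = 0.30 × 354.6 / 43000 m = 2.474e-03 mm/s.
R = 2.474e-03 × 3600 = 8.91 mm/hr.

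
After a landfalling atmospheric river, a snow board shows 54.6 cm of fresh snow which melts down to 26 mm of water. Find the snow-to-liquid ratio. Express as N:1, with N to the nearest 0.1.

ratio ≈ 21.0

Ratio = snow depth / SWE = 546 mm / 26 mm = 21.0, i.e. 21.0:1.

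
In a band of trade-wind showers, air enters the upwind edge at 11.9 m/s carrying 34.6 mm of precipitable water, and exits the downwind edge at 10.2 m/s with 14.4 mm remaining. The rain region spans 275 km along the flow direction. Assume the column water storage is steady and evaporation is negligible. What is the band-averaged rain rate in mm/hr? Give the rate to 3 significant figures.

R ≈ 3.47 mm/hr

Column moisture flux per unit crosswind length is F = V × PW.
Inflow: F_in = 11.9 × 34.6 = 411.74 mm·m/s
Outflow: F_out = 10.2 × 14.4 = 146.88 mm·m/s
Steady-state rate R = (F_in − F_out)/L = (411.74 − 146.88) / 275000 m = 9.631e-04 mm/s.
R = 9.631e-04 × 3600 = 3.47 mm/hr.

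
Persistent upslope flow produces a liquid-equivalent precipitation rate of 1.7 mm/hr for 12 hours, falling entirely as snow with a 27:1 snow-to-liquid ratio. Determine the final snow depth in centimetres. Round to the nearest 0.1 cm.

Liquid-equivalent depth = 1.7 × 12 = 20.4 mm.
Snow depth = 20.4 mm × 27 = 550.8 mm = 55.1 cm.

snow depth ≈ 55.1 cm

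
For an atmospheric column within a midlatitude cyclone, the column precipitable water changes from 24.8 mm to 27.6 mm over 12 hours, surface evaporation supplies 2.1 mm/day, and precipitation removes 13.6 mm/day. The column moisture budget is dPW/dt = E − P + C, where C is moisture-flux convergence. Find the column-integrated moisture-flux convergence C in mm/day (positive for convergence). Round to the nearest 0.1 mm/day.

C ≈ 17.1 mm/day

dPW/dt = (27.6 − 24.8) mm / (12/24 day) = +5.600 mm/day.
C = dPW/dt − E + P = (+5.600) − 2.1 + 13.6 = 17.1 mm/day.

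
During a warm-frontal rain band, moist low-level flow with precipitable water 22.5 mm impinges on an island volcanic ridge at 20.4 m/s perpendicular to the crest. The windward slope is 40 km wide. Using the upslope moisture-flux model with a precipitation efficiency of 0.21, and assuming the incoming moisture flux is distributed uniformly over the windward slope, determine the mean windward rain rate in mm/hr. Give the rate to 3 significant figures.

R ≈ 8.68 mm/hr

Incoming column moisture flux per unit ridge length: F = V × PW = 20.4 × 22.5 = 459 mm·m/s.
Spread over the 40 km slope with efficiency ε = 0.21: R = ε·F/W = 0.21 × 459 / 40000 m = 2.410e-03 mm/s.
R = 2.410e-03 × 3600 = 8.68 mm/hr.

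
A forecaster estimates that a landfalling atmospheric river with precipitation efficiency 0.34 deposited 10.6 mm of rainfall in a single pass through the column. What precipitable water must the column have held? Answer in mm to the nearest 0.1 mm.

PW ≈ 31.2 mm

PW = rainfall / ε = 10.6 / 0.34 = 31.2 mm.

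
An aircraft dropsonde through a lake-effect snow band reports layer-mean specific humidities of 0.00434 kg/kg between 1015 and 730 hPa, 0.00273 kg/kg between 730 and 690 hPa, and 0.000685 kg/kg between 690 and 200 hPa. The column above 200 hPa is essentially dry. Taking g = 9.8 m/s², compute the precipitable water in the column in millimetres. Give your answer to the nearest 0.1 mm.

PW ≈ 17.2 mm

Precipitable water is the column-integrated vapour mass per unit area: PW = (1/g) Σ q̄ Δp, with q in kg/kg and Δp in Pa (1 kg/m² of water = 1 mm).
Layer 1015–730 hPa: Δp = 285 hPa = 28500 Pa, q̄ = 0.00434 kg/kg → 0.00434 × 28500 / 9.8 = 12.62 mm
Layer 730–690 hPa: Δp = 40 hPa = 4000 Pa, q̄ = 0.00273 kg/kg → 0.00273 × 4000 / 9.8 = 1.11 mm
Layer 690–200 hPa: Δp = 490 hPa = 49000 Pa, q̄ = 0.000685 kg/kg → 0.000685 × 49000 / 9.8 = 3.43 mm
PW = 12.62 + 1.11 + 3.43 = 17.16 ≈ 17.2 mm.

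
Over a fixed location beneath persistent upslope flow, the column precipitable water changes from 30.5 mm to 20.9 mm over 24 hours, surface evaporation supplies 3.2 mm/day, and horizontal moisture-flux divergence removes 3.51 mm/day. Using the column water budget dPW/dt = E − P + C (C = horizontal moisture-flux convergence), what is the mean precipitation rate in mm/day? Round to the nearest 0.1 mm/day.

dPW/dt = (20.9 − 30.5) mm / (24/24 day) = -9.600 mm/day.
P = E + C − dPW/dt = 3.2 + (-3.51) − (-9.600) = 9.3 mm/day.

P ≈ 9.3 mm/day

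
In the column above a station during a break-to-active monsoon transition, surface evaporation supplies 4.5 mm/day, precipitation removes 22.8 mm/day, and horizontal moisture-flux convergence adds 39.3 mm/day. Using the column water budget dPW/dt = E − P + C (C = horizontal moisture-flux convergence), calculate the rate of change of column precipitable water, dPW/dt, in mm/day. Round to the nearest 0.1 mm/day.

dPW/dt ≈ 21.0 mm/day

dPW/dt = E − P + C = 4.5 − 22.8 + (39.3) = 21.0 mm/day.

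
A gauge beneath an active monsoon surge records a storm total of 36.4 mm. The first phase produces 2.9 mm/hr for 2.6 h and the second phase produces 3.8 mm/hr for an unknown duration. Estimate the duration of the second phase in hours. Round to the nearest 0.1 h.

duration ≈ 7.6 h

Known phases: 2.9 × 2.6 = 7.54 mm.
Remaining depth = 36.4 − 7.54 = 28.86 mm.
Duration = 28.86 / 3.8 = 7.6 h.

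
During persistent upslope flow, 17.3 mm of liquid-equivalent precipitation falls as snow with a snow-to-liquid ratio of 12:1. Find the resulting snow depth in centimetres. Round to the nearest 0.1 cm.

snow depth ≈ 20.8 cm

Snow depth = liquid × ratio = 17.3 mm × 12 = 207.6 mm = 20.8 cm.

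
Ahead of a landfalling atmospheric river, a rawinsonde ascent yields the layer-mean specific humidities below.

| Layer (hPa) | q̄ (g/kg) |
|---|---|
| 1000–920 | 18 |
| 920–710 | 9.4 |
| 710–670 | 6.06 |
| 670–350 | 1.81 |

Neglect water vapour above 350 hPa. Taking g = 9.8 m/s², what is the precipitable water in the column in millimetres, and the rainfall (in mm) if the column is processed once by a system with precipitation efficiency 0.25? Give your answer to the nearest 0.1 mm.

PW ≈ 43.2 mm; rainfall ≈ 10.8 mm

Precipitable water is the column-integrated vapour mass per unit area: PW = (1/g) Σ q̄ Δp, with q in kg/kg and Δp in Pa (1 kg/m² of water = 1 mm).
Layer 1000–920 hPa: Δp = 80 hPa = 8000 Pa, q̄ = 0.018 kg/kg → 0.018 × 8000 / 9.8 = 14.69 mm
Layer 920–710 hPa: Δp = 210 hPa = 21000 Pa, q̄ = 0.0094 kg/kg → 0.0094 × 21000 / 9.8 = 20.14 mm
Layer 710–670 hPa: Δp = 40 hPa = 4000 Pa, q̄ = 0.00606 kg/kg → 0.00606 × 4000 / 9.8 = 2.47 mm
Layer 670–350 hPa: Δp = 320 hPa = 32000 Pa, q̄ = 0.00181 kg/kg → 0.00181 × 32000 / 9.8 = 5.91 mm
PW = 14.69 + 20.14 + 2.47 + 5.91 = 43.21 ≈ 43.2 mm.
Rainfall = ε × PW = 0.25 × 43.2 = 10.8 mm.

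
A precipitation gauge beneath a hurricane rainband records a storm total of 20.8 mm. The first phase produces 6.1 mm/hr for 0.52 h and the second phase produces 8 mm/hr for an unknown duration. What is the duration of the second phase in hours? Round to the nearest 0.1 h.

Known phases: 6.1 × 0.52 = 3.172 mm.
Remaining depth = 20.8 − 3.172 = 17.628 mm.
Duration = 17.628 / 8 = 2.2 h.

duration ≈ 2.2 h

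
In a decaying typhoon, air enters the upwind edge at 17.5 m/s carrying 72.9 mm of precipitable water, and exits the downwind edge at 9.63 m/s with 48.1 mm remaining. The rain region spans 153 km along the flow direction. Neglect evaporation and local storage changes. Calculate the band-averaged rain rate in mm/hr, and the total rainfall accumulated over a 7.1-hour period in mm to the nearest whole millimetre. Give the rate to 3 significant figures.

R ≈ 19.1 mm/hr; total ≈ 136 mm

Column moisture flux per unit crosswind length is F = V × PW.
Inflow: F_in = 17.5 × 72.9 = 1275.75 mm·m/s
Outflow: F_out = 9.63 × 48.1 = 463.203 mm·m/s
Steady-state rate R = (F_in − F_out)/L = (1275.75 − 463.203) / 153000 m = 5.311e-03 mm/s.
R = 5.311e-03 × 3600 = 19.1 mm/hr.
Over 7.1 h: total = 19.1 × 7.1 = 135.61 ≈ 136 mm.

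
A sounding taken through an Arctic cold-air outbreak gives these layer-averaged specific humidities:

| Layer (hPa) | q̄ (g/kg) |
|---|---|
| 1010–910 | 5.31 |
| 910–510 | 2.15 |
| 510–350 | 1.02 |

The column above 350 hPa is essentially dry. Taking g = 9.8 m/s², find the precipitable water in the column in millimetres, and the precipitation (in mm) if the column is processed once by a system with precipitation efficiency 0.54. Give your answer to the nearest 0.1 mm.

PW ≈ 15.9 mm; precipitation ≈ 8.6 mm

Precipitable water is the column-integrated vapour mass per unit area: PW = (1/g) Σ q̄ Δp, with q in kg/kg and Δp in Pa (1 kg/m² of water = 1 mm).
Layer 1010–910 hPa: Δp = 100 hPa = 10000 Pa, q̄ = 0.00531 kg/kg → 0.00531 × 10000 / 9.8 = 5.42 mm
Layer 910–510 hPa: Δp = 400 hPa = 40000 Pa, q̄ = 0.00215 kg/kg → 0.00215 × 40000 / 9.8 = 8.78 mm
Layer 510–350 hPa: Δp = 160 hPa = 16000 Pa, q̄ = 0.00102 kg/kg → 0.00102 × 16000 / 9.8 = 1.67 mm
PW = 5.42 + 8.78 + 1.67 = 15.87 ≈ 15.9 mm.
Precipitation = ε × PW = 0.54 × 15.9 = 8.6 mm.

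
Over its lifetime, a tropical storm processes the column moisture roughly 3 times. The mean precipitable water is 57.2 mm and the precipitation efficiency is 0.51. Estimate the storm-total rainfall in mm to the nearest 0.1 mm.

Each cycle deposits ε × PW = 0.51 × 57.2 = 29.172 mm.
Over 3 cycles: 3 × 29.172 = 87.5 mm.

rainfall ≈ 87.5 mm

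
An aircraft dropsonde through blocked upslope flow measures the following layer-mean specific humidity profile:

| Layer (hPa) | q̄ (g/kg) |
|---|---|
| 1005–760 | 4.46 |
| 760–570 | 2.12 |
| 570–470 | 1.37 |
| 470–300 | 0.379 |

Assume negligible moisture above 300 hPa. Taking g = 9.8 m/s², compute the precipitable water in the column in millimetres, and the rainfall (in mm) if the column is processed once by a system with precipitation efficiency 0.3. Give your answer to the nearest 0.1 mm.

PW ≈ 17.3 mm; rainfall ≈ 5.2 mm

Precipitable water is the column-integrated vapour mass per unit area: PW = (1/g) Σ q̄ Δp, with q in kg/kg and Δp in Pa (1 kg/m² of water = 1 mm).
Layer 1005–760 hPa: Δp = 245 hPa = 24500 Pa, q̄ = 0.00446 kg/kg → 0.00446 × 24500 / 9.8 = 11.15 mm
Layer 760–570 hPa: Δp = 190 hPa = 19000 Pa, q̄ = 0.00212 kg/kg → 0.00212 × 19000 / 9.8 = 4.11 mm
Layer 570–470 hPa: Δp = 100 hPa = 10000 Pa, q̄ = 0.00137 kg/kg → 0.00137 × 10000 / 9.8 = 1.40 mm
Layer 470–300 hPa: Δp = 170 hPa = 17000 Pa, q̄ = 0.000379 kg/kg → 0.000379 × 17000 / 9.8 = 0.66 mm
PW = 11.15 + 4.11 + 1.40 + 0.66 = 17.32 ≈ 17.3 mm.
Rainfall = ε × PW = 0.3 × 17.3 = 5.2 mm.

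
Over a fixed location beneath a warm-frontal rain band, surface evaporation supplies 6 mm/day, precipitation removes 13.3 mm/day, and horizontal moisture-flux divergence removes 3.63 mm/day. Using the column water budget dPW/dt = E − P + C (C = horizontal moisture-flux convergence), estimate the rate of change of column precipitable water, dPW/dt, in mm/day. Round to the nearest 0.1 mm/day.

dPW/dt = E − P + C = 6 − 13.3 + (-3.63) = -10.9 mm/day.

dPW/dt ≈ -10.9 mm/day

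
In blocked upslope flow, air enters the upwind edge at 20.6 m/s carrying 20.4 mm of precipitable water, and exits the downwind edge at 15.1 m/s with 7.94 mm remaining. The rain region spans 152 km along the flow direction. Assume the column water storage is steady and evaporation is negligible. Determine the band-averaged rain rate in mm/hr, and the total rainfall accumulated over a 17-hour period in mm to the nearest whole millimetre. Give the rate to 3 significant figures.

Column moisture flux per unit crosswind length is F = V × PW.
Inflow: F_in = 20.6 × 20.4 = 420.24 mm·m/s
Outflow: F_out = 15.1 × 7.94 = 119.894 mm·m/s
Steady-state rate R = (F_in − F_out)/L = (420.24 − 119.894) / 152000 m = 1.976e-03 mm/s.
R = 1.976e-03 × 3600 = 7.11 mm/hr.
Over 17 h: total = 7.11 × 17 = 120.87 ≈ 121 mm.

R ≈ 7.11 mm/hr; total ≈ 121 mm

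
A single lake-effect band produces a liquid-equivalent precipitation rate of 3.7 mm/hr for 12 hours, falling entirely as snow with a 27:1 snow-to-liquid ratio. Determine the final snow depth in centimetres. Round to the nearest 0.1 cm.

snow depth ≈ 119.9 cm

Liquid-equivalent depth = 3.7 × 12 = 44.4 mm.
Snow depth = 44.4 mm × 27 = 1198.8 mm = 119.9 cm.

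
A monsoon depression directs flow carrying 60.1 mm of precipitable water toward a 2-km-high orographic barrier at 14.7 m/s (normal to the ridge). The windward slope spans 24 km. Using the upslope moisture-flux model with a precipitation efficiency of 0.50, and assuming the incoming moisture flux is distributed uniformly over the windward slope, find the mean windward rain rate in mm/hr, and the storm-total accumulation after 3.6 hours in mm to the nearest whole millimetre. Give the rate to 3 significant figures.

Incoming column moisture flux per unit ridge length: F = V × PW = 14.7 × 60.1 = 883.47 mm·m/s.
Spread over the 24 km slope with efficiency ε = 0.50: R = ε·F/W = 0.50 × 883.47 / 24000 m = 1.841e-02 mm/s.
R = 1.841e-02 × 3600 = 66.3 mm/hr.
Over 3.6 h: total = 66.3 × 3.6 = 238.68 ≈ 239 mm.

R ≈ 66.3 mm/hr; total ≈ 239 mm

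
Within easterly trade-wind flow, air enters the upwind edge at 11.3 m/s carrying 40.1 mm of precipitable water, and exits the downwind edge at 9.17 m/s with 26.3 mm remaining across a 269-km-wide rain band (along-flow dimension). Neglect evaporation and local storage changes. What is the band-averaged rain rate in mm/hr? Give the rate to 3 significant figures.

Column moisture flux per unit crosswind length is F = V × PW.
Inflow: F_in = 11.3 × 40.1 = 453.13 mm·m/s
Outflow: F_out = 9.17 × 26.3 = 241.171 mm·m/s
Steady-state rate R = (F_in − F_out)/L = (453.13 − 241.171) / 269000 m = 7.880e-04 mm/s.
R = 7.880e-04 × 3600 = 2.84 mm/hr.

R ≈ 2.84 mm/hr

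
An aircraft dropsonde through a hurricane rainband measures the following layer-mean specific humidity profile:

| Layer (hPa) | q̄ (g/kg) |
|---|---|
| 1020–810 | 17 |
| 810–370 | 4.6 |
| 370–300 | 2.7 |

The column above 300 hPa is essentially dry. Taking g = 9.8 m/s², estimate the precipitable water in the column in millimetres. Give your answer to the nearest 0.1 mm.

Precipitable water is the column-integrated vapour mass per unit area: PW = (1/g) Σ q̄ Δp, with q in kg/kg and Δp in Pa (1 kg/m² of water = 1 mm).
Layer 1020–810 hPa: Δp = 210 hPa = 21000 Pa, q̄ = 0.017 kg/kg → 0.017 × 21000 / 9.8 = 36.43 mm
Layer 810–370 hPa: Δp = 440 hPa = 44000 Pa, q̄ = 0.0046 kg/kg → 0.0046 × 44000 / 9.8 = 20.65 mm
Layer 370–300 hPa: Δp = 70 hPa = 7000 Pa, q̄ = 0.0027 kg/kg → 0.0027 × 7000 / 9.8 = 1.93 mm
PW = 36.43 + 20.65 + 1.93 = 59.01 ≈ 59.0 mm.

PW ≈ 59.0 mm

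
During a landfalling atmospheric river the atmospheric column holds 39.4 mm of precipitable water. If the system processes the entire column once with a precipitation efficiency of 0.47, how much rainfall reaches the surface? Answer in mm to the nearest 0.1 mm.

rainfall ≈ 18.5 mm

Rainfall = ε × PW = 0.47 × 39.4 = 18.5 mm.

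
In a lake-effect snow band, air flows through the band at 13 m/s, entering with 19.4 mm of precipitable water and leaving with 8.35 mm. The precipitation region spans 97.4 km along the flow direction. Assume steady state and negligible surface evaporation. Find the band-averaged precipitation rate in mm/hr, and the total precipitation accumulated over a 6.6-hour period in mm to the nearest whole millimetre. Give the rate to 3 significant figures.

Column moisture flux per unit crosswind length is F = V × PW.
Inflow: F_in = 13 × 19.4 = 252.2 mm·m/s
Outflow: F_out = 13 × 8.35 = 108.55 mm·m/s
Steady-state rate R = (F_in − F_out)/L = (252.2 − 108.55) / 97400 m = 1.475e-03 mm/s.
R = 1.475e-03 × 3600 = 5.31 mm/hr.
Over 6.6 h: total = 5.31 × 6.6 = 35.046 ≈ 35 mm.

R ≈ 5.31 mm/hr; total ≈ 35 mm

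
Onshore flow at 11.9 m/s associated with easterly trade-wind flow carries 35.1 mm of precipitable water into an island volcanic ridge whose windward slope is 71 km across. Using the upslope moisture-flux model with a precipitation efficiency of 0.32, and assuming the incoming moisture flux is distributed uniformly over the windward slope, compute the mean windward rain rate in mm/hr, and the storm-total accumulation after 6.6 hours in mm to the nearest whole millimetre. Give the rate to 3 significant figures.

R ≈ 6.78 mm/hr; total ≈ 45 mm

Incoming column moisture flux per unit ridge length: F = V × PW = 11.9 × 35.1 = 417.69 mm·m/s.
Spread over the 71 km slope with efficiency ε = 0.32: R = ε·F/W = 0.32 × 417.69 / 71000 m = 1.883e-03 mm/s.
R = 1.883e-03 × 3600 = 6.78 mm/hr.
Over 6.6 h: total = 6.78 × 6.6 = 44.748 ≈ 45 mm.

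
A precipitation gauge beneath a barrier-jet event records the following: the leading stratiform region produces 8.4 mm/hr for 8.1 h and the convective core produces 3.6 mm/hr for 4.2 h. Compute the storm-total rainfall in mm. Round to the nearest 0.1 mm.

total ≈ 83.2 mm

Total = Σ Rᵢ Δtᵢ = 8.4 × 8.1 + 3.6 × 4.2
      = 68.04 + 15.12 = 83.2 mm.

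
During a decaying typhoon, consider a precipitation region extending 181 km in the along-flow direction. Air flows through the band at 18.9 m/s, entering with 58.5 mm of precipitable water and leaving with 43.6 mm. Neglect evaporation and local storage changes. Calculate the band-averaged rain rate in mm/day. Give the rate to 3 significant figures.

R ≈ 134 mm/day

Column moisture flux per unit crosswind length is F = V × PW.
Inflow: F_in = 18.9 × 58.5 = 1105.65 mm·m/s
Outflow: F_out = 18.9 × 43.6 = 824.04 mm·m/s
Steady-state rate R = (F_in − F_out)/L = (1105.65 − 824.04) / 181000 m = 1.556e-03 mm/s.
R = 1.556e-03 × 3600 × 24 = 134 mm/day.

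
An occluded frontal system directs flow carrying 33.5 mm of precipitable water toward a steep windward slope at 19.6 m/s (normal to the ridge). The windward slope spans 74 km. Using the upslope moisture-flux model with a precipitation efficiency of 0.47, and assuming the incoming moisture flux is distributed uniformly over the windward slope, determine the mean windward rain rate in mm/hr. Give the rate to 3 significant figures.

R ≈ 15.0 mm/hr

Incoming column moisture flux per unit ridge length: F = V × PW = 19.6 × 33.5 = 656.6 mm·m/s.
Spread over the 74 km slope with efficiency ε = 0.47: R = ε·F/W = 0.47 × 656.6 / 74000 m = 4.170e-03 mm/s.
R = 4.170e-03 × 3600 = 15.0 mm/hr.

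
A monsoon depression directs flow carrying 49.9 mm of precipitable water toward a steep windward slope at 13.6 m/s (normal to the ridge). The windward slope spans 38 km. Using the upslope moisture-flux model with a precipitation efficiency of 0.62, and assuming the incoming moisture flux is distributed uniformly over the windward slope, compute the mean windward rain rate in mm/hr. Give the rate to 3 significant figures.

Incoming column moisture flux per unit ridge length: F = V × PW = 13.6 × 49.9 = 678.64 mm·m/s.
Spread over the 38 km slope with efficiency ε = 0.62: R = ε·F/W = 0.62 × 678.64 / 38000 m = 1.107e-02 mm/s.
R = 1.107e-02 × 3600 = 39.9 mm/hr.

R ≈ 39.9 mm/hr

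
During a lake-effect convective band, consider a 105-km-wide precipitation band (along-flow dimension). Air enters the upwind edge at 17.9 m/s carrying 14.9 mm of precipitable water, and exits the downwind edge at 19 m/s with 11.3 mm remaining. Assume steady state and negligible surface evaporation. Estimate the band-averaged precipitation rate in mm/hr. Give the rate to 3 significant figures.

R ≈ 1.78 mm/hr

Column moisture flux per unit crosswind length is F = V × PW.
Inflow: F_in = 17.9 × 14.9 = 266.71 mm·m/s
Outflow: F_out = 19 × 11.3 = 214.7 mm·m/s
Steady-state rate R = (F_in − F_out)/L = (266.71 − 214.7) / 105000 m = 4.953e-04 mm/s.
R = 4.953e-04 × 3600 = 1.78 mm/hr.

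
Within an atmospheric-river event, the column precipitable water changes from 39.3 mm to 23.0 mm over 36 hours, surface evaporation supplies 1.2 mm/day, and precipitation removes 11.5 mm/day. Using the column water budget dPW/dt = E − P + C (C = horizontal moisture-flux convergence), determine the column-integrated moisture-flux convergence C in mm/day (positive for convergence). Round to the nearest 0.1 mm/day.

dPW/dt = (23.0 − 39.3) mm / (36/24 day) = -10.867 mm/day.
C = dPW/dt − E + P = (-10.867) − 1.2 + 11.5 = -0.6 mm/day.

C ≈ -0.6 mm/day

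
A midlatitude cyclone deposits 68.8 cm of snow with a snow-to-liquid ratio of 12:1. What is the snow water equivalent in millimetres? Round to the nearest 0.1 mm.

SWE ≈ 57.3 mm

SWE = snow depth / ratio = 68.8 cm / 12 = 5.733 cm = 57.3 mm.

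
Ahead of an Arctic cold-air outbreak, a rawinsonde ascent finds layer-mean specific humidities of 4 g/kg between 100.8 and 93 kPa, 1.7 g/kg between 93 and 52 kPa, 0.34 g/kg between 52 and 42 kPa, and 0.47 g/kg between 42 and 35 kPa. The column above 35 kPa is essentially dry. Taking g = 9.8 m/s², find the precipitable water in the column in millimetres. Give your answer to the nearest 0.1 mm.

Precipitable water is the column-integrated vapour mass per unit area: PW = (1/g) Σ q̄ Δp, with q in kg/kg and Δp in Pa (1 kg/m² of water = 1 mm).
Layer 100.8–93 kPa: Δp = 78 hPa = 7800 Pa, q̄ = 0.004 kg/kg → 0.004 × 7800 / 9.8 = 3.18 mm
Layer 93–52 kPa: Δp = 410 hPa = 41000 Pa, q̄ = 0.0017 kg/kg → 0.0017 × 41000 / 9.8 = 7.11 mm
Layer 52–42 kPa: Δp = 100 hPa = 10000 Pa, q̄ = 0.00034 kg/kg → 0.00034 × 10000 / 9.8 = 0.35 mm
Layer 42–35 kPa: Δp = 70 hPa = 7000 Pa, q̄ = 0.00047 kg/kg → 0.00047 × 7000 / 9.8 = 0.34 mm
PW = 3.18 + 7.11 + 0.35 + 0.34 = 10.98 ≈ 11.0 mm.

PW ≈ 11.0 mm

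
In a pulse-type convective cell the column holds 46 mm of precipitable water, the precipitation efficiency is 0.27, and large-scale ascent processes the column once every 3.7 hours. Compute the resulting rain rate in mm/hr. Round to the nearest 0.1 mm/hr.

Each overturning extracts ε × PW = 0.27 × 46 = 12.42 mm.
Rate = ε·PW / τ = 12.42 / 3.7 h = 3.4 mm/hr.

R ≈ 3.4 mm/hr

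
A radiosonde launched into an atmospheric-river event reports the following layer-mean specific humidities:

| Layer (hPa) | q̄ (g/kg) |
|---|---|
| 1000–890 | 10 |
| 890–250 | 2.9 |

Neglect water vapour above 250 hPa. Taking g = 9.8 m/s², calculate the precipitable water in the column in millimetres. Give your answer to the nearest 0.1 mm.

PW ≈ 30.2 mm

Precipitable water is the column-integrated vapour mass per unit area: PW = (1/g) Σ q̄ Δp, with q in kg/kg and Δp in Pa (1 kg/m² of water = 1 mm).
Layer 1000–890 hPa: Δp = 110 hPa = 11000 Pa, q̄ = 0.01 kg/kg → 0.01 × 11000 / 9.8 = 11.22 mm
Layer 890–250 hPa: Δp = 640 hPa = 64000 Pa, q̄ = 0.0029 kg/kg → 0.0029 × 64000 / 9.8 = 18.94 mm
PW = 11.22 + 18.94 = 30.16 ≈ 30.2 mm.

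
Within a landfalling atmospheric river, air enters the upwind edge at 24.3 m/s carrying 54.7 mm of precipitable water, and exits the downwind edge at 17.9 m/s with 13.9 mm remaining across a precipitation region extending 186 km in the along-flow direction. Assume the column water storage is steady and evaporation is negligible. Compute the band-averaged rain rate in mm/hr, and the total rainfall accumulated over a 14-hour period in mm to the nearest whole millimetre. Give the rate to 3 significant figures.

Column moisture flux per unit crosswind length is F = V × PW.
Inflow: F_in = 24.3 × 54.7 = 1329.21 mm·m/s
Outflow: F_out = 17.9 × 13.9 = 248.81 mm·m/s
Steady-state rate R = (F_in − F_out)/L = (1329.21 − 248.81) / 186000 m = 5.809e-03 mm/s.
R = 5.809e-03 × 3600 = 20.9 mm/hr.
Over 14 h: total = 20.9 × 14 = 292.6 ≈ 293 mm.

R ≈ 20.9 mm/hr; total ≈ 293 mm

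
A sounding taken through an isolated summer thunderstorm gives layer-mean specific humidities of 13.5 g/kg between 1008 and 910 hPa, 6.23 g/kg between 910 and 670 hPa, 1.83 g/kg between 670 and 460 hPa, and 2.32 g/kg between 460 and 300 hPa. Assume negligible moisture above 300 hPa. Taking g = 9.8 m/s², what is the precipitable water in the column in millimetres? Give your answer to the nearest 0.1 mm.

Precipitable water is the column-integrated vapour mass per unit area: PW = (1/g) Σ q̄ Δp, with q in kg/kg and Δp in Pa (1 kg/m² of water = 1 mm).
Layer 1008–910 hPa: Δp = 98 hPa = 9800 Pa, q̄ = 0.0135 kg/kg → 0.0135 × 9800 / 9.8 = 13.50 mm
Layer 910–670 hPa: Δp = 240 hPa = 24000 Pa, q̄ = 0.00623 kg/kg → 0.00623 × 24000 / 9.8 = 15.26 mm
Layer 670–460 hPa: Δp = 210 hPa = 21000 Pa, q̄ = 0.00183 kg/kg → 0.00183 × 21000 / 9.8 = 3.92 mm
Layer 460–300 hPa: Δp = 160 hPa = 16000 Pa, q̄ = 0.00232 kg/kg → 0.00232 × 16000 / 9.8 = 3.79 mm
PW = 13.50 + 15.26 + 3.92 + 3.79 = 36.47 ≈ 36.5 mm.

PW ≈ 36.5 mm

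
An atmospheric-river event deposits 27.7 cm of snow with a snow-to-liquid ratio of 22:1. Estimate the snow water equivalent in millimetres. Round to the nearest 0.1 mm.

SWE ≈ 12.6 mm

SWE = snow depth / ratio = 27.7 cm / 22 = 1.259 cm = 12.6 mm.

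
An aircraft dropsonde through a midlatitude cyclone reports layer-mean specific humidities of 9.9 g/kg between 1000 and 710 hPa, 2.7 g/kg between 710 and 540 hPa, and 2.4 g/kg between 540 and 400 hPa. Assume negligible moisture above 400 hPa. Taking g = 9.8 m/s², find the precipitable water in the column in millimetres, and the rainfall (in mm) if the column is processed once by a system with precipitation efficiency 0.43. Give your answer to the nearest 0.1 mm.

Precipitable water is the column-integrated vapour mass per unit area: PW = (1/g) Σ q̄ Δp, with q in kg/kg and Δp in Pa (1 kg/m² of water = 1 mm).
Layer 1000–710 hPa: Δp = 290 hPa = 29000 Pa, q̄ = 0.0099 kg/kg → 0.0099 × 29000 / 9.8 = 29.30 mm
Layer 710–540 hPa: Δp = 170 hPa = 17000 Pa, q̄ = 0.0027 kg/kg → 0.0027 × 17000 / 9.8 = 4.68 mm
Layer 540–400 hPa: Δp = 140 hPa = 14000 Pa, q̄ = 0.0024 kg/kg → 0.0024 × 14000 / 9.8 = 3.43 mm
PW = 29.30 + 4.68 + 3.43 = 37.41 ≈ 37.4 mm.
Rainfall = ε × PW = 0.43 × 37.4 = 16.1 mm.

PW ≈ 37.4 mm; rainfall ≈ 16.1 mm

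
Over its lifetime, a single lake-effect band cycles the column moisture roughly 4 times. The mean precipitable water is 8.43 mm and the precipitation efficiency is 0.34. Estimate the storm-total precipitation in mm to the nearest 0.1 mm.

Each cycle deposits ε × PW = 0.34 × 8.43 = 2.8662 mm.
Over 4 cycles: 4 × 2.8662 = 11.5 mm.

precipitation ≈ 11.5 mm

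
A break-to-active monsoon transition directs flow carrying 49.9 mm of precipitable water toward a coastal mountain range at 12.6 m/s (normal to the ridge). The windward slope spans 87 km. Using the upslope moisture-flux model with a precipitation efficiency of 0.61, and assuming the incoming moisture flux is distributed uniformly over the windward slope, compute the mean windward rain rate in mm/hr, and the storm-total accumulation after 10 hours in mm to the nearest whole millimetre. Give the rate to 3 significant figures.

R ≈ 15.9 mm/hr; total ≈ 159 mm

Incoming column moisture flux per unit ridge length: F = V × PW = 12.6 × 49.9 = 628.74 mm·m/s.
Spread over the 87 km slope with efficiency ε = 0.61: R = ε·F/W = 0.61 × 628.74 / 87000 m = 4.408e-03 mm/s.
R = 4.408e-03 × 3600 = 15.9 mm/hr.
Over 10 h: total = 15.9 × 10 = 159 mm.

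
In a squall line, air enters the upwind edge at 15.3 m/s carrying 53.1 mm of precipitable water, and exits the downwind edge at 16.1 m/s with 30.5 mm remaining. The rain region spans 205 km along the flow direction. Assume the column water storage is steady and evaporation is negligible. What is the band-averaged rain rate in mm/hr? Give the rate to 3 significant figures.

Column moisture flux per unit crosswind length is F = V × PW.
Inflow: F_in = 15.3 × 53.1 = 812.43 mm·m/s
Outflow: F_out = 16.1 × 30.5 = 491.05 mm·m/s
Steady-state rate R = (F_in − F_out)/L = (812.43 − 491.05) / 205000 m = 1.568e-03 mm/s.
R = 1.568e-03 × 3600 = 5.64 mm/hr.

R ≈ 5.64 mm/hr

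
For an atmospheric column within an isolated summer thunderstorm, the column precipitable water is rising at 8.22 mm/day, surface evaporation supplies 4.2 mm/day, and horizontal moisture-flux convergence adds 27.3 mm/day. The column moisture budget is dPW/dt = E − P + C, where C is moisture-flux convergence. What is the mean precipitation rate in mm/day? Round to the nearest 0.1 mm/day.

dPW/dt = +8.22 mm/day.
P = E + C − dPW/dt = 4.2 + (27.3) − (+8.22) = 23.3 mm/day.

P ≈ 23.3 mm/day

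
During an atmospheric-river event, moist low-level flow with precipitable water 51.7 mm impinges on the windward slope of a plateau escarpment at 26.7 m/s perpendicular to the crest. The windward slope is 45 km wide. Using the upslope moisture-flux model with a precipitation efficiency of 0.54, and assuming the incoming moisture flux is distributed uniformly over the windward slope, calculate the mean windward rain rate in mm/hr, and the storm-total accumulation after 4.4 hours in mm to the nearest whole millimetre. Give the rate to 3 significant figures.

R ≈ 59.6 mm/hr; total ≈ 262 mm

Incoming column moisture flux per unit ridge length: F = V × PW = 26.7 × 51.7 = 1380.39 mm·m/s.
Spread over the 45 km slope with efficiency ε = 0.54: R = ε·F/W = 0.54 × 1380.39 / 45000 m = 1.656e-02 mm/s.
R = 1.656e-02 × 3600 = 59.6 mm/hr.
Over 4.4 h: total = 59.6 × 4.4 = 262.24 ≈ 262 mm.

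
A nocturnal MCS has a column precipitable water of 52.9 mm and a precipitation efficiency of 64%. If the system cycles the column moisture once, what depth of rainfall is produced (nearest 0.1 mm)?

Rainfall = ε × PW = 0.64 × 52.9 = 33.9 mm.

rainfall ≈ 33.9 mm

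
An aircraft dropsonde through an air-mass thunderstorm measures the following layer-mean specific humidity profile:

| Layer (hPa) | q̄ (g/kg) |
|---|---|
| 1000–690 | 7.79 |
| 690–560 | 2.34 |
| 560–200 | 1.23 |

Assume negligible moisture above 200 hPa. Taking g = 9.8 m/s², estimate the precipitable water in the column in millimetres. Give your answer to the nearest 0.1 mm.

Precipitable water is the column-integrated vapour mass per unit area: PW = (1/g) Σ q̄ Δp, with q in kg/kg and Δp in Pa (1 kg/m² of water = 1 mm).
Layer 1000–690 hPa: Δp = 310 hPa = 31000 Pa, q̄ = 0.00779 kg/kg → 0.00779 × 31000 / 9.8 = 24.64 mm
Layer 690–560 hPa: Δp = 130 hPa = 13000 Pa, q̄ = 0.00234 kg/kg → 0.00234 × 13000 / 9.8 = 3.10 mm
Layer 560–200 hPa: Δp = 360 hPa = 36000 Pa, q̄ = 0.00123 kg/kg → 0.00123 × 36000 / 9.8 = 4.52 mm
PW = 24.64 + 3.10 + 4.52 = 32.26 ≈ 32.3 mm.

PW ≈ 32.3 mm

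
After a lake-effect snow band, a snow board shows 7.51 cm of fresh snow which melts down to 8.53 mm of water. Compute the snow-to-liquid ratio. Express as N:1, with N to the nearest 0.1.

ratio ≈ 8.8

Ratio = snow depth / SWE = 75.1 mm / 8.53 mm = 8.8, i.e. 8.8:1.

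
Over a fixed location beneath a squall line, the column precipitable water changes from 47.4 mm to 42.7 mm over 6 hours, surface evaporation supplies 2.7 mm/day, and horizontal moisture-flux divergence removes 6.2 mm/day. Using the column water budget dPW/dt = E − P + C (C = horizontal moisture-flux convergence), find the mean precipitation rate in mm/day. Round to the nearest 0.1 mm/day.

dPW/dt = (42.7 − 47.4) mm / (6/24 day) = -18.800 mm/day.
P = E + C − dPW/dt = 2.7 + (-6.2) − (-18.800) = 15.3 mm/day.

P ≈ 15.3 mm/day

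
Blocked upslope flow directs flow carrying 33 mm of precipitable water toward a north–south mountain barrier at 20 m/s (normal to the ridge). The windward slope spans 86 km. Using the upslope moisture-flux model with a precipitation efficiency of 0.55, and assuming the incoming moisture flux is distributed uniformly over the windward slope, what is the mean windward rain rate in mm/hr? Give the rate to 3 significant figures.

Incoming column moisture flux per unit ridge length: F = V × PW = 20 × 33 = 660 mm·m/s.
Spread over the 86 km slope with efficiency ε = 0.55: R = ε·F/W = 0.55 × 660 / 86000 m = 4.221e-03 mm/s.
R = 4.221e-03 × 3600 = 15.2 mm/hr.

R ≈ 15.2 mm/hr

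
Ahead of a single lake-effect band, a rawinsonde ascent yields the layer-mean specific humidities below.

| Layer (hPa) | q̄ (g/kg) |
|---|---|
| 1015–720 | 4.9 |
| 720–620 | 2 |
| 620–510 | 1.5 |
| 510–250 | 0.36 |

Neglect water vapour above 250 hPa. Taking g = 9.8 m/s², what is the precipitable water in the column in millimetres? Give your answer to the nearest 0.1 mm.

PW ≈ 19.4 mm

Precipitable water is the column-integrated vapour mass per unit area: PW = (1/g) Σ q̄ Δp, with q in kg/kg and Δp in Pa (1 kg/m² of water = 1 mm).
Layer 1015–720 hPa: Δp = 295 hPa = 29500 Pa, q̄ = 0.0049 kg/kg → 0.0049 × 29500 / 9.8 = 14.75 mm
Layer 720–620 hPa: Δp = 100 hPa = 10000 Pa, q̄ = 0.002 kg/kg → 0.002 × 10000 / 9.8 = 2.04 mm
Layer 620–510 hPa: Δp = 110 hPa = 11000 Pa, q̄ = 0.0015 kg/kg → 0.0015 × 11000 / 9.8 = 1.68 mm
Layer 510–250 hPa: Δp = 260 hPa = 26000 Pa, q̄ = 0.00036 kg/kg → 0.00036 × 26000 / 9.8 = 0.96 mm
PW = 14.75 + 2.04 + 1.68 + 0.96 = 19.43 ≈ 19.4 mm.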